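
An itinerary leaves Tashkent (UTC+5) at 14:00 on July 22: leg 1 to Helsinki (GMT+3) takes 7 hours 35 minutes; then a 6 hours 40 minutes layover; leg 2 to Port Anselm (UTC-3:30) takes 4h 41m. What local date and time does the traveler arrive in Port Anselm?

Convert departure to UTC: 14:00 − 5:00 = 09:00 UTC on Jul 22.
Add 7 hours 35 minutes leg 1 → 16:35 UTC.
Add 6 hours 40 minutes layover in Helsinki → 23:15 UTC.
Add 4 hours 41 minutes leg 2 → 03:56 UTC (Jul 23).
Port Anselm is UTC−3:30, so local arrival = 03:56 − 3:30 = 00:26 on Jul 23.

00:26 on July 23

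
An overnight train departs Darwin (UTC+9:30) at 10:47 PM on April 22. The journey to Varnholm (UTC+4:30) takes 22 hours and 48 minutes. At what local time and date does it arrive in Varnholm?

4:35 PM on April 23

Convert departure to UTC: 10:47 PM − 9:30 = 1:17 PM UTC on Apr 22.
Add 22 hours 48 minutes travel time → 12:05 PM UTC (Apr 23).
Varnholm is UTC+4:30, so local arrival = 12:05 PM + 4:30 = 4:35 PM on Apr 23.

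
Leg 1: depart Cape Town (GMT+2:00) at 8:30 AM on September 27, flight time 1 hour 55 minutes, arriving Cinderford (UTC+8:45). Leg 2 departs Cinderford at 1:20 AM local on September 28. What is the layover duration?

8 hours 10 minutes

Convert departure to UTC: 8:30 AM − 2:00 = 6:30 AM UTC on Sep 27.
Add 1 hour and 55 minutes flight time → 8:25 AM UTC.
Cinderford is UTC+8:45, so local arrival = 8:25 AM + 8:45 = 5:10 PM on Sep 27.
Layover = 1:20 AM − 5:10 PM (+1 day) = 8 hours 10 minutes.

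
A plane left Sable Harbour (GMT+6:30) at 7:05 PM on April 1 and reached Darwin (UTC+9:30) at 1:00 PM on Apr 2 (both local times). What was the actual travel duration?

Departure in UTC: 7:05 PM − 6:30 = 12:35 PM on Apr 1.
Arrival in UTC: 1:00 PM − 9:30 = 3:30 AM on Apr 2.
Elapsed = 3:30 AM − 12:35 PM (+1 day) = 14 hours 55 minutes.

14 hours 55 minutes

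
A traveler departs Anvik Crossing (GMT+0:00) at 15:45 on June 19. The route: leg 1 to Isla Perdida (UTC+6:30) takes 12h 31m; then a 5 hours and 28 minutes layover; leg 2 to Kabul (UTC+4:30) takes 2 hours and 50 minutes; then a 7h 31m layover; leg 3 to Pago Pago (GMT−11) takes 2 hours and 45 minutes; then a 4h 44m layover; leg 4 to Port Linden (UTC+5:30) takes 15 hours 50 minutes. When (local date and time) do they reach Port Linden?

00:54 on June 22

Anvik Crossing is at UTC+0, so departure is already 15:45 UTC on Jun 19.
Add 12 hours and 31 minutes leg 1 → 04:16 UTC (Jun 20).
Add 5 hours and 28 minutes layover in Isla Perdida → 09:44 UTC.
Add 2 hours and 50 minutes leg 2 → 12:34 UTC.
Add 7 hours and 31 minutes layover in Kabul → 20:05 UTC.
Add 2 hours 45 minutes leg 3 → 22:50 UTC.
Add 4 hours 44 minutes layover in Pago Pago → 03:34 UTC (Jun 21).
Add 15 hours 50 minutes leg 4 → 19:24 UTC.
Port Linden is UTC+5:30, so local arrival = 19:24 + 5:30 = 00:54 on Jun 22.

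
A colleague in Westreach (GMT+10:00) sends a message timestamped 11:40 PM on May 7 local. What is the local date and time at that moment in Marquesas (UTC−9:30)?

4:10 AM on May 7

Marquesas is 19:30 behind Westreach.
Shift by the zone difference: 11:40 PM − 19:30 = 4:10 AM on May 7 in Marquesas.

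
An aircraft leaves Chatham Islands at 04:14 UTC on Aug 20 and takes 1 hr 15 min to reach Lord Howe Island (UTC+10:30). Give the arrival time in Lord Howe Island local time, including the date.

Departure is given in UTC: 04:14 on Aug 20.
Add 1 hour 15 minutes → 05:29 UTC.
Lord Howe Island is UTC+10:30: 05:29 + 10:30 = 15:59 on Aug 20.

15:59 on August 20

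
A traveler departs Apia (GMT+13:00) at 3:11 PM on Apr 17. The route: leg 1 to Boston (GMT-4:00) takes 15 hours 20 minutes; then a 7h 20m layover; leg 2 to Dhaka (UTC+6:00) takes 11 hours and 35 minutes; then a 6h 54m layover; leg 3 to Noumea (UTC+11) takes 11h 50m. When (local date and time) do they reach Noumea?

6:10 PM on Apr 19

Convert departure to UTC: 3:11 PM − 13:00 = 2:11 AM UTC on Apr 17.
Add 15 hours 20 minutes leg 1 → 5:31 PM UTC.
Add 7 hours and 20 minutes layover in Boston → 12:51 AM UTC (Apr 18).
Add 11 hours 35 minutes leg 2 → 12:26 PM UTC.
Add 6 hours 54 minutes layover in Dhaka → 7:20 PM UTC.
Add 11 hours and 50 minutes leg 3 → 7:10 AM UTC (Apr 19).
Noumea is UTC+11:00, so local arrival = 7:10 AM + 11:00 = 6:10 PM on Apr 19.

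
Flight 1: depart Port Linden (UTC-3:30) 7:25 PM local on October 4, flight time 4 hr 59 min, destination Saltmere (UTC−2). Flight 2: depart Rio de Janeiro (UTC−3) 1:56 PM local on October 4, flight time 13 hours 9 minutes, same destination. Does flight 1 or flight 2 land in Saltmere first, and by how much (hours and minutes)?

Flight 1 in UTC: 7:25 PM + 3:30 = 10:55 PM on Oct 4.
+4 hours and 59 minutes → arrive 3:54 AM UTC on Oct 5.
Flight 2 in UTC: 1:56 PM + 3:00 = 4:56 PM on Oct 4.
+13 hours and 9 minutes → arrive 6:05 AM UTC on Oct 5.
Flight 1 lands earlier by 2 hours 11 minutes.

the first, by 2 hours 11 minutes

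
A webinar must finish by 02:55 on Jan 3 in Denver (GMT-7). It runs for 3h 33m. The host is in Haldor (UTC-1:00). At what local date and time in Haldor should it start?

Target end time in UTC: 02:55 + 7:00 = 09:55 on Jan 3.
Subtract 3 hours and 33 minutes → start 06:22 UTC on Jan 3.
Haldor is UTC−1:00: 06:22 − 1:00 = 05:22 on Jan 3.

05:22 on January 3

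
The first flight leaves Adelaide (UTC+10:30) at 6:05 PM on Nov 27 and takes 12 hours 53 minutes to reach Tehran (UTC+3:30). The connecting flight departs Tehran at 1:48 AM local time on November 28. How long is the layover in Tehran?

1 hour 50 minutes

Convert departure to UTC: 6:05 PM − 10:30 = 7:35 AM UTC on Nov 27.
Add 12 hours 53 minutes flight time → 8:28 PM UTC.
Tehran is UTC+3:30, so local arrival = 8:28 PM + 3:30 = 11:58 PM on Nov 27.
Layover = 1:48 AM − 11:58 PM (+1 day) = 1 hour 50 minutes.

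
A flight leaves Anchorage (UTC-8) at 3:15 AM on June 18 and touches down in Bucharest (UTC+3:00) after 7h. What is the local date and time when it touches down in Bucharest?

9:15 PM on Jun 18

Bucharest is 11:00 ahead of Anchorage.
After 7 hours it is 10:15 AM in Anchorage.
Shift by the zone difference: 10:15 AM + 11:00 = 9:15 PM on Jun 18 in Bucharest.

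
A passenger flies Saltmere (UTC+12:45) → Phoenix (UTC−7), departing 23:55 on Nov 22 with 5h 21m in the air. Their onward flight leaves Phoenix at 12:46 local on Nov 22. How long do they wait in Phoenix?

3 hours 15 minutes

Convert departure to UTC: 23:55 − 12:45 = 11:10 UTC on Nov 22.
Add 5 hours 21 minutes flight time → 16:31 UTC.
Phoenix is UTC−7:00, so local arrival = 16:31 − 7:00 = 09:31 on Nov 22.
Layover = 12:46 − 09:31 = 3 hours 15 minutes.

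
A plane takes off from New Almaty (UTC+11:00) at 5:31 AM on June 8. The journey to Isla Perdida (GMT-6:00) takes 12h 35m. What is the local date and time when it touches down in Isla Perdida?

1:06 AM on June 8

Convert departure to UTC: 5:31 AM − 11:00 = 6:31 PM UTC on Jun 7.
Add 12 hours 35 minutes travel time → 7:06 AM UTC (Jun 8).
Isla Perdida is UTC−6:00, so local arrival = 7:06 AM − 6:00 = 1:06 AM on Jun 8.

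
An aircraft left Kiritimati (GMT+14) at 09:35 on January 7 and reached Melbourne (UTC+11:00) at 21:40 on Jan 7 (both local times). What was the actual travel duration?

Melbourne is 3:00 behind Kiritimati.
Clock-face elapsed time (ignoring zones) is 12 hours 5 minutes.
Actual elapsed = 12 hours 5 minutes + 3:00 = 15 hours 5 minutes.

15 hours 5 minutes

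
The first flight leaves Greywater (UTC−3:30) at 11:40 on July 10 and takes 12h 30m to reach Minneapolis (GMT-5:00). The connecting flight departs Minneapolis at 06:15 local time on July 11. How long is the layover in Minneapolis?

Convert departure to UTC: 11:40 + 3:30 = 15:10 UTC on Jul 10.
Add 12 hours 30 minutes flight time → 03:40 UTC (Jul 11).
Minneapolis is UTC−5:00, so local arrival = 03:40 − 5:00 = 22:40 on Jul 10.
Layover = 06:15 − 22:40 (+1 day) = 7 hours 35 minutes.

7 hours 35 minutes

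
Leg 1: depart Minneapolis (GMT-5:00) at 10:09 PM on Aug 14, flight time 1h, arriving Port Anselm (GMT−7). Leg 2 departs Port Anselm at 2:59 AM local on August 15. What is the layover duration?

5 hours 50 minutes

Convert departure to UTC: 10:09 PM + 5:00 = 3:09 AM UTC on Aug 15.
Add 1 hour flight time → 4:09 AM UTC.
Port Anselm is UTC−7:00, so local arrival = 4:09 AM − 7:00 = 9:09 PM on Aug 14.
Layover = 2:59 AM − 9:09 PM (+1 day) = 5 hours 50 minutes.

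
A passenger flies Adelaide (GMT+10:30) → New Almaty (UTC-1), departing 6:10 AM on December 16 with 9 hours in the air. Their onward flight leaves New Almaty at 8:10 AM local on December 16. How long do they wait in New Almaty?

4 hours 30 minutes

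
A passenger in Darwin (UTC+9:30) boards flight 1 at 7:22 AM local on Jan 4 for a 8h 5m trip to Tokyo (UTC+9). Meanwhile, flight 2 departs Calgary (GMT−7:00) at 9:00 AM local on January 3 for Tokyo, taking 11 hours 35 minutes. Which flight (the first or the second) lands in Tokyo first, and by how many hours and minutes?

the second, by 2 hours 22 minutes

Flight 1 in UTC: 7:22 AM − 9:30 = 9:52 PM on Jan 3.
+8 hours and 5 minutes → arrive 5:57 AM UTC on Jan 4.
Flight 2 in UTC: 9:00 AM + 7:00 = 4:00 PM on Jan 3.
+11 hours and 35 minutes → arrive 3:35 AM UTC on Jan 4.
Flight 2 lands earlier by 2 hours 22 minutes.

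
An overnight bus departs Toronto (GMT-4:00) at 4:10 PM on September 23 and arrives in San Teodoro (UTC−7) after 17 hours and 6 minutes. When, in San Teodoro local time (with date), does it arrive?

Convert departure to UTC: 4:10 PM + 4:00 = 8:10 PM UTC on Sep 23.
Add 17 hours and 6 minutes travel time → 1:16 PM UTC (Sep 24).
San Teodoro is UTC−7:00, so local arrival = 1:16 PM − 7:00 = 6:16 AM on Sep 24.

6:16 AM on September 24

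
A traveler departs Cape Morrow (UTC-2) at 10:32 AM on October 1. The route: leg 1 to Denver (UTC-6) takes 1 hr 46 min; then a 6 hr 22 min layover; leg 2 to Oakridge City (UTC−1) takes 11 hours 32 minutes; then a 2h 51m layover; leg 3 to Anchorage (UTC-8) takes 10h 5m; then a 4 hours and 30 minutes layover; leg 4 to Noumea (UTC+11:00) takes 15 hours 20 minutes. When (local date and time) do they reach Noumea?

3:58 AM on October 4

Convert departure to UTC: 10:32 AM + 2:00 = 12:32 PM UTC on Oct 1.
Add 1 hour and 46 minutes leg 1 → 2:18 PM UTC.
Add 6 hours 22 minutes layover in Denver → 8:40 PM UTC.
Add 11 hours and 32 minutes leg 2 → 8:12 AM UTC (Oct 2).
Add 2 hours 51 minutes layover in Oakridge City → 11:03 AM UTC.
Add 10 hours and 5 minutes leg 3 → 9:08 PM UTC.
Add 4 hours and 30 minutes layover in Anchorage → 1:38 AM UTC (Oct 3).
Add 15 hours 20 minutes leg 4 → 4:58 PM UTC.
Noumea is UTC+11:00, so local arrival = 4:58 PM + 11:00 = 3:58 AM on Oct 4.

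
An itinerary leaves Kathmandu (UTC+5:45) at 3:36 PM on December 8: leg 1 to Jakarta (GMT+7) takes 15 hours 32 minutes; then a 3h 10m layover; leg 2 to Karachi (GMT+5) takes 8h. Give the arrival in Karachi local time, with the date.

5:33 PM on December 9

Convert departure to UTC: 3:36 PM − 5:45 = 9:51 AM UTC on Dec 8.
Add 15 hours 32 minutes leg 1 → 1:23 AM UTC (Dec 9).
Add 3 hours and 10 minutes layover in Jakarta → 4:33 AM UTC.
Add 8 hours leg 2 → 12:33 PM UTC.
Karachi is UTC+5:00, so local arrival = 12:33 PM + 5:00 = 5:33 PM on Dec 9.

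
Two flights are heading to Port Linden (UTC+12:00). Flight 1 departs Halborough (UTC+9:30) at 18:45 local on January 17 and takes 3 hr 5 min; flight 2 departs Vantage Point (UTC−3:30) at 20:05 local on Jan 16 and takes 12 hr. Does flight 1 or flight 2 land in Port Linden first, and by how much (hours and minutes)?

Flight 1 in UTC: 18:45 − 9:30 = 09:15 on Jan 17.
+3 hours 5 minutes → arrive 12:20 UTC on Jan 17.
Flight 2 in UTC: 20:05 + 3:30 = 23:35 on Jan 16.
+12 hours → arrive 11:35 UTC on Jan 17.
Flight 2 lands earlier by 45 minutes.

the second, by 45 minutes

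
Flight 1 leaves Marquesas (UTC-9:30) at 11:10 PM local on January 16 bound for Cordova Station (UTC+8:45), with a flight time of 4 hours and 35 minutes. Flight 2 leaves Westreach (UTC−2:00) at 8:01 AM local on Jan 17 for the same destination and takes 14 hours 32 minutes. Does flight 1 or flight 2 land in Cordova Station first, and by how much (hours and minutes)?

the first, by 11 hours 18 minutes

Flight 1 in UTC: 11:10 PM + 9:30 = 8:40 AM on Jan 17.
+4 hours 35 minutes → arrive 1:15 PM UTC on Jan 17.
Flight 2 in UTC: 8:01 AM + 2:00 = 10:01 AM on Jan 17.
+14 hours 32 minutes → arrive 12:33 AM UTC on Jan 18.
Flight 1 lands earlier by 11 hours 18 minutes.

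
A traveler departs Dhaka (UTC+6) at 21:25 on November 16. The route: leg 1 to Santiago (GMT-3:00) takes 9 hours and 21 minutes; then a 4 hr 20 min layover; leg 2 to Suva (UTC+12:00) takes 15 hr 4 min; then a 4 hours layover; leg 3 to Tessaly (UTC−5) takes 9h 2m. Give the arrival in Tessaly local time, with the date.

04:12 on November 18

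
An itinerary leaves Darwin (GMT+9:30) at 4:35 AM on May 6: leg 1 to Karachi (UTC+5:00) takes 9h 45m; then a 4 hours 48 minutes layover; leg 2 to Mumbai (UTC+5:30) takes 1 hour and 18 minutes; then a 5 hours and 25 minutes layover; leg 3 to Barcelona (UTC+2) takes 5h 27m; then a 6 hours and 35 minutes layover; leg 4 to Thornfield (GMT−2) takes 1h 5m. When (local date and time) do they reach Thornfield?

Convert departure to UTC: 4:35 AM − 9:30 = 7:05 PM UTC on May 5.
Add 9 hours 45 minutes leg 1 → 4:50 AM UTC (May 6).
Add 4 hours 48 minutes layover in Karachi → 9:38 AM UTC.
Add 1 hour 18 minutes leg 2 → 10:56 AM UTC.
Add 5 hours and 25 minutes layover in Mumbai → 4:21 PM UTC.
Add 5 hours and 27 minutes leg 3 → 9:48 PM UTC.
Add 6 hours 35 minutes layover in Barcelona → 4:23 AM UTC (May 7).
Add 1 hour 5 minutes leg 4 → 5:28 AM UTC.
Thornfield is UTC−2:00, so local arrival = 5:28 AM − 2:00 = 3:28 AM on May 7.

3:28 AM on May 7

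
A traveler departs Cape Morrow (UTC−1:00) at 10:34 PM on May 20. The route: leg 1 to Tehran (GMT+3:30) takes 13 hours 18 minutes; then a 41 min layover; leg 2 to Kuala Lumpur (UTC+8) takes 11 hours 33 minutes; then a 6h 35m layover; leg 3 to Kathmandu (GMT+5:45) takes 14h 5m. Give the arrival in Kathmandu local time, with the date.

Convert departure to UTC: 10:34 PM + 1:00 = 11:34 PM UTC on May 20.
Add 13 hours 18 minutes leg 1 → 12:52 PM UTC (May 21).
Add 41 minutes layover in Tehran → 1:33 PM UTC.
Add 11 hours and 33 minutes leg 2 → 1:06 AM UTC (May 22).
Add 6 hours and 35 minutes layover in Kuala Lumpur → 7:41 AM UTC.
Add 14 hours and 5 minutes leg 3 → 9:46 PM UTC.
Kathmandu is UTC+5:45, so local arrival = 9:46 PM + 5:45 = 3:31 AM on May 23.

3:31 AM on May 23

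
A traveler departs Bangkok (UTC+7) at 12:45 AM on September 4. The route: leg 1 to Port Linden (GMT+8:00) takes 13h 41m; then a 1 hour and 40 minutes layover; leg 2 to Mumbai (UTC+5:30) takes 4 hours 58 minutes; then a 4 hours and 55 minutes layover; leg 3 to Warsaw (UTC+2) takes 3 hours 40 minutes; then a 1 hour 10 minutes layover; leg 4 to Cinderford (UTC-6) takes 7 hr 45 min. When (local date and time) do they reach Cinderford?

Convert departure to UTC: 12:45 AM − 7:00 = 5:45 PM UTC on Sep 3.
Add 13 hours 41 minutes leg 1 → 7:26 AM UTC (Sep 4).
Add 1 hour and 40 minutes layover in Port Linden → 9:06 AM UTC.
Add 4 hours 58 minutes leg 2 → 2:04 PM UTC.
Add 4 hours and 55 minutes layover in Mumbai → 6:59 PM UTC.
Add 3 hours and 40 minutes leg 3 → 10:39 PM UTC.
Add 1 hour 10 minutes layover in Warsaw → 11:49 PM UTC.
Add 7 hours and 45 minutes leg 4 → 7:34 AM UTC (Sep 5).
Cinderford is UTC−6:00, so local arrival = 7:34 AM − 6:00 = 1:34 AM on Sep 5.

1:34 AM on September 5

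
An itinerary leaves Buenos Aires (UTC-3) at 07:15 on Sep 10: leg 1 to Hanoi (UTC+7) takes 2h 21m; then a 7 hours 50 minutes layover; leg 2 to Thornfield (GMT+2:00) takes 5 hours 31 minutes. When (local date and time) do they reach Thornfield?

03:57 on September 11

Convert departure to UTC: 07:15 + 3:00 = 10:15 UTC on Sep 10.
Add 2 hours 21 minutes leg 1 → 12:36 UTC.
Add 7 hours and 50 minutes layover in Hanoi → 20:26 UTC.
Add 5 hours 31 minutes leg 2 → 01:57 UTC (Sep 11).
Thornfield is UTC+2:00, so local arrival = 01:57 + 2:00 = 03:57 on Sep 11.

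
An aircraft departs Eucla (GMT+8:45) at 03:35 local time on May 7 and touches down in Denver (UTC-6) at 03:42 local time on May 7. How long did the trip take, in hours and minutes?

14 hours 52 minutes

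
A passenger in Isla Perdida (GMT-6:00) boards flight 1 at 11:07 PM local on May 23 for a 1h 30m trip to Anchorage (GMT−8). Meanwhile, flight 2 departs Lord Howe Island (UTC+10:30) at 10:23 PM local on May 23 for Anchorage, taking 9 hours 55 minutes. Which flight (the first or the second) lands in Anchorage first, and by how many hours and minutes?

the second, by 8 hours 49 minutes

Flight 1 in UTC: 11:07 PM + 6:00 = 5:07 AM on May 24.
+1 hour and 30 minutes → arrive 6:37 AM UTC on May 24.
Flight 2 in UTC: 10:23 PM − 10:30 = 11:53 AM on May 23.
+9 hours 55 minutes → arrive 9:48 PM UTC on May 23.
Flight 2 lands earlier by 8 hours 49 minutes.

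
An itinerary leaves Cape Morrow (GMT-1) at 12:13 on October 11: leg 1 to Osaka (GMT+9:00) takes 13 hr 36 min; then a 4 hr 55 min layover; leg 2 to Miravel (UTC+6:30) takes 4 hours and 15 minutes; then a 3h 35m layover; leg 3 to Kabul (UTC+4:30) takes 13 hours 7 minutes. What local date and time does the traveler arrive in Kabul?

Convert departure to UTC: 12:13 + 1:00 = 13:13 UTC on Oct 11.
Add 13 hours and 36 minutes leg 1 → 02:49 UTC (Oct 12).
Add 4 hours 55 minutes layover in Osaka → 07:44 UTC.
Add 4 hours and 15 minutes leg 2 → 11:59 UTC.
Add 3 hours 35 minutes layover in Miravel → 15:34 UTC.
Add 13 hours and 7 minutes leg 3 → 04:41 UTC (Oct 13).
Kabul is UTC+4:30, so local arrival = 04:41 + 4:30 = 09:11 on Oct 13.

09:11 on October 13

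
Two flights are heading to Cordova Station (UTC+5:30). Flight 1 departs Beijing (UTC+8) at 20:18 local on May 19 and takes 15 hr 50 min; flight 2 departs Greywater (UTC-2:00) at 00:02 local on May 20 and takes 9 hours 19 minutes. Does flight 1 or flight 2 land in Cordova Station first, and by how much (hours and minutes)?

Flight 1 in UTC: 20:18 − 8:00 = 12:18 on May 19.
+15 hours and 50 minutes → arrive 04:08 UTC on May 20.
Flight 2 in UTC: 00:02 + 2:00 = 02:02 on May 20.
+9 hours 19 minutes → arrive 11:21 UTC on May 20.
Flight 1 lands earlier by 7 hours 13 minutes.

the first, by 7 hours 13 minutes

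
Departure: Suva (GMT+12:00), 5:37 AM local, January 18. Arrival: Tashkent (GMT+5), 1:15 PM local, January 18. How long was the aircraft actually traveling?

Tashkent is 7:00 behind Suva.
Clock-face elapsed time (ignoring zones) is 7 hours 38 minutes.
Actual elapsed = 7 hours 38 minutes + 7:00 = 14 hours 38 minutes.

14 hours 38 minutes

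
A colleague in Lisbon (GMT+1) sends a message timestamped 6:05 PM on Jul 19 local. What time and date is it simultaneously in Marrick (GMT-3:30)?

In UTC: 6:05 PM − 1:00 = 5:05 PM on Jul 19.
Marrick is UTC−3:30: 5:05 PM − 3:30 = 1:35 PM on Jul 19.

1:35 PM on July 19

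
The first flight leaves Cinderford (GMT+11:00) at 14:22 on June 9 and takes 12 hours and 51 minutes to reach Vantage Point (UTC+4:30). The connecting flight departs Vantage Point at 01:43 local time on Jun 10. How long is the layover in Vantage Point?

5 hours

Convert departure to UTC: 14:22 − 11:00 = 03:22 UTC on Jun 9.
Add 12 hours and 51 minutes flight time → 16:13 UTC.
Vantage Point is UTC+4:30, so local arrival = 16:13 + 4:30 = 20:43 on Jun 9.
Layover = 01:43 − 20:43 (+1 day) = 5 hours.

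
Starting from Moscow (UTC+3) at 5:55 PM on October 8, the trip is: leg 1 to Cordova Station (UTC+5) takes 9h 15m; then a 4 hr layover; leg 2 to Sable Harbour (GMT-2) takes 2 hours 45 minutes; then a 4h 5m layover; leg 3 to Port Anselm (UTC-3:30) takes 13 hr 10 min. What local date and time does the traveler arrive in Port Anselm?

Convert departure to UTC: 5:55 PM − 3:00 = 2:55 PM UTC on Oct 8.
Add 9 hours and 15 minutes leg 1 → 12:10 AM UTC (Oct 9).
Add 4 hours layover in Cordova Station → 4:10 AM UTC.
Add 2 hours 45 minutes leg 2 → 6:55 AM UTC.
Add 4 hours 5 minutes layover in Sable Harbour → 11:00 AM UTC.
Add 13 hours and 10 minutes leg 3 → 12:10 AM UTC (Oct 10).
Port Anselm is UTC−3:30, so local arrival = 12:10 AM − 3:30 = 8:40 PM on Oct 9.

8:40 PM on October 9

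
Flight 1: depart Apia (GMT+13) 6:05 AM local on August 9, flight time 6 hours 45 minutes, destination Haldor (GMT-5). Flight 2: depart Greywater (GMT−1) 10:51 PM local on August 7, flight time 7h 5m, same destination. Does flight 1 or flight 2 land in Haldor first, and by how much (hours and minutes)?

Flight 1 in UTC: 6:05 AM − 13:00 = 5:05 PM on Aug 8.
+6 hours 45 minutes → arrive 11:50 PM UTC on Aug 8.
Flight 2 in UTC: 10:51 PM + 1:00 = 11:51 PM on Aug 7.
+7 hours and 5 minutes → arrive 6:56 AM UTC on Aug 8.
Flight 2 lands earlier by 16 hours 54 minutes.

the second, by 16 hours 54 minutes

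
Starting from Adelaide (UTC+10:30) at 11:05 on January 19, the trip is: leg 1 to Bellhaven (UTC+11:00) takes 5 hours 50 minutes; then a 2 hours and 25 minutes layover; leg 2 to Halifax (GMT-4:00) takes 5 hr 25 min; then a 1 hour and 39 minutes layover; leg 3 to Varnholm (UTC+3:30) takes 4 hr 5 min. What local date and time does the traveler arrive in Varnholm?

Convert departure to UTC: 11:05 − 10:30 = 00:35 UTC on Jan 19.
Add 5 hours and 50 minutes leg 1 → 06:25 UTC.
Add 2 hours 25 minutes layover in Bellhaven → 08:50 UTC.
Add 5 hours 25 minutes leg 2 → 14:15 UTC.
Add 1 hour and 39 minutes layover in Halifax → 15:54 UTC.
Add 4 hours 5 minutes leg 3 → 19:59 UTC.
Varnholm is UTC+3:30, so local arrival = 19:59 + 3:30 = 23:29 on Jan 19.

23:29 on January 19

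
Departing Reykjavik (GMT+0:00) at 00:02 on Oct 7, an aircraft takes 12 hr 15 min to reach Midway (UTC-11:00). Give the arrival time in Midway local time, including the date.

Reykjavik is at UTC+0, so departure is already 00:02 UTC on Oct 7.
Add 12 hours and 15 minutes travel time → 12:17 UTC.
Midway is UTC−11:00, so local arrival = 12:17 − 11:00 = 01:17 on Oct 7.

01:17 on October 7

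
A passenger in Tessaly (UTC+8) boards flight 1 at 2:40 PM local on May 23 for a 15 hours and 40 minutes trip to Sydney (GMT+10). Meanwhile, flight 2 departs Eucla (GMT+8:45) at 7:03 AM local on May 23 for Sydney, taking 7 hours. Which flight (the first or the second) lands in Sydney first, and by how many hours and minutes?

the second, by 17 hours 2 minutes

Flight 1 in UTC: 2:40 PM − 8:00 = 6:40 AM on May 23.
+15 hours and 40 minutes → arrive 10:20 PM UTC on May 23.
Flight 2 in UTC: 7:03 AM − 8:45 = 10:18 PM on May 22.
+7 hours → arrive 5:18 AM UTC on May 23.
Flight 2 lands earlier by 17 hours 2 minutes.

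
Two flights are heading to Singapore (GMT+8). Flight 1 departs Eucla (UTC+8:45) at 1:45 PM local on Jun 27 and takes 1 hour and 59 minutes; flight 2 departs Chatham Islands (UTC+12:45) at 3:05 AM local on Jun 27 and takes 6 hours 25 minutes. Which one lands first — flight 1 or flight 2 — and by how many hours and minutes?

Flight 1 in UTC: 1:45 PM − 8:45 = 5:00 AM on Jun 27.
+1 hour and 59 minutes → arrive 6:59 AM UTC on Jun 27.
Flight 2 in UTC: 3:05 AM − 12:45 = 2:20 PM on Jun 26.
+6 hours and 25 minutes → arrive 8:45 PM UTC on Jun 26.
Flight 2 lands earlier by 10 hours 14 minutes.

the second, by 10 hours 14 minutes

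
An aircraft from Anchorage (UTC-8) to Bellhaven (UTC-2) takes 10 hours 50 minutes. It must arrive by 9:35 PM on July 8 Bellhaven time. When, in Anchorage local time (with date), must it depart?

4:45 AM on July 8

Target arrival in UTC: 9:35 PM + 2:00 = 11:35 PM on Jul 8.
Subtract 10 hours and 50 minutes → departure 12:45 PM UTC on Jul 8.
Anchorage is UTC−8:00: 12:45 PM − 8:00 = 4:45 AM on Jul 8.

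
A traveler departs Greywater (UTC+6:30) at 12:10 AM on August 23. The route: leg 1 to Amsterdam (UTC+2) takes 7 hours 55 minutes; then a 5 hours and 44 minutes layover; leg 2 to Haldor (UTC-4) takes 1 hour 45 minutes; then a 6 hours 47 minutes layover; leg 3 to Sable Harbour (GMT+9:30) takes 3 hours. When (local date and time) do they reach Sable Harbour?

Convert departure to UTC: 12:10 AM − 6:30 = 5:40 PM UTC on Aug 22.
Add 7 hours and 55 minutes leg 1 → 1:35 AM UTC (Aug 23).
Add 5 hours 44 minutes layover in Amsterdam → 7:19 AM UTC.
Add 1 hour and 45 minutes leg 2 → 9:04 AM UTC.
Add 6 hours and 47 minutes layover in Haldor → 3:51 PM UTC.
Add 3 hours leg 3 → 6:51 PM UTC.
Sable Harbour is UTC+9:30, so local arrival = 6:51 PM + 9:30 = 4:21 AM on Aug 24.

4:21 AM on Aug 24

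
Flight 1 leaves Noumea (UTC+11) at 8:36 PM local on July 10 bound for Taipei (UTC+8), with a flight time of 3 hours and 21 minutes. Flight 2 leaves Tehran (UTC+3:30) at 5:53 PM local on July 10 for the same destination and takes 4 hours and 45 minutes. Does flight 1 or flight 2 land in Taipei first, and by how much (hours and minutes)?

the first, by 6 hours 11 minutes

Flight 1 in UTC: 8:36 PM − 11:00 = 9:36 AM on Jul 10.
+3 hours 21 minutes → arrive 12:57 PM UTC on Jul 10.
Flight 2 in UTC: 5:53 PM − 3:30 = 2:23 PM on Jul 10.
+4 hours 45 minutes → arrive 7:08 PM UTC on Jul 10.
Flight 1 lands earlier by 6 hours 11 minutes.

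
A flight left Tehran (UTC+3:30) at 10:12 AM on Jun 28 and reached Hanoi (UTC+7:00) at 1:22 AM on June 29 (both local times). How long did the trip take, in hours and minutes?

Departure in UTC: 10:12 AM − 3:30 = 6:42 AM on Jun 28.
Arrival in UTC: 1:22 AM − 7:00 = 6:22 PM on Jun 28.
Elapsed = 6:22 PM − 6:42 AM = 11 hours 40 minutes.

11 hours 40 minutes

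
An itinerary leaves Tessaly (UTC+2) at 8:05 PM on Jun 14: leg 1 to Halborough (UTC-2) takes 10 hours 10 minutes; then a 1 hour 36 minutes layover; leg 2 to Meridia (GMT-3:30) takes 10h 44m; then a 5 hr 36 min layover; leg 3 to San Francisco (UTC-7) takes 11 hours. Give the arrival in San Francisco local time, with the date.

2:11 AM on Jun 16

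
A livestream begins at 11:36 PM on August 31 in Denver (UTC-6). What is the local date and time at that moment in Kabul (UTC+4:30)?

10:06 AM on September 1

In UTC: 11:36 PM + 6:00 = 5:36 AM on Sep 1.
Kabul is UTC+4:30: 5:36 AM + 4:30 = 10:06 AM on Sep 1.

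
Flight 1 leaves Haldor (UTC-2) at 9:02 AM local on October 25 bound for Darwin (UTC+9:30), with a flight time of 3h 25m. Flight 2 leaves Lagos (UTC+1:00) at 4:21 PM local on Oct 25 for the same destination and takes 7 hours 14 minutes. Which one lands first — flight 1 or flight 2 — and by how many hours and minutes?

Flight 1 in UTC: 9:02 AM + 2:00 = 11:02 AM on Oct 25.
+3 hours 25 minutes → arrive 2:27 PM UTC on Oct 25.
Flight 2 in UTC: 4:21 PM − 1:00 = 3:21 PM on Oct 25.
+7 hours and 14 minutes → arrive 10:35 PM UTC on Oct 25.
Flight 1 lands earlier by 8 hours 8 minutes.

the first, by 8 hours 8 minutes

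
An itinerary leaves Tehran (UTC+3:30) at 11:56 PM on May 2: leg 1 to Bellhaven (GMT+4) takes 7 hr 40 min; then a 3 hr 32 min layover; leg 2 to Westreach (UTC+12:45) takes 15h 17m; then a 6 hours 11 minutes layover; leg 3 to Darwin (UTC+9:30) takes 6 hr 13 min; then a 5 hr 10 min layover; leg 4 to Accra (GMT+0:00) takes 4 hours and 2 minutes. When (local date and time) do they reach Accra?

8:31 PM on May 4

Convert departure to UTC: 11:56 PM − 3:30 = 8:26 PM UTC on May 2.
Add 7 hours and 40 minutes leg 1 → 4:06 AM UTC (May 3).
Add 3 hours 32 minutes layover in Bellhaven → 7:38 AM UTC.
Add 15 hours and 17 minutes leg 2 → 10:55 PM UTC.
Add 6 hours 11 minutes layover in Westreach → 5:06 AM UTC (May 4).
Add 6 hours 13 minutes leg 3 → 11:19 AM UTC.
Add 5 hours and 10 minutes layover in Darwin → 4:29 PM UTC.
Add 4 hours 2 minutes leg 4 → 8:31 PM UTC.
Accra is UTC+0, so local arrival is the same: 8:31 PM on May 4.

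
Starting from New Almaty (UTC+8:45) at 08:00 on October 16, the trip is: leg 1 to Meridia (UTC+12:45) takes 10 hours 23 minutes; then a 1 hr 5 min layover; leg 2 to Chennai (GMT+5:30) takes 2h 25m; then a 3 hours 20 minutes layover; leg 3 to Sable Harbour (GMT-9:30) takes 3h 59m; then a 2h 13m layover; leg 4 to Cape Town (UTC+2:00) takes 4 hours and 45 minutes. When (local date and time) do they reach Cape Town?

05:25 on Oct 17

Convert departure to UTC: 08:00 − 8:45 = 23:15 UTC on Oct 15.
Add 10 hours and 23 minutes leg 1 → 09:38 UTC (Oct 16).
Add 1 hour 5 minutes layover in Meridia → 10:43 UTC.
Add 2 hours 25 minutes leg 2 → 13:08 UTC.
Add 3 hours 20 minutes layover in Chennai → 16:28 UTC.
Add 3 hours and 59 minutes leg 3 → 20:27 UTC.
Add 2 hours 13 minutes layover in Sable Harbour → 22:40 UTC.
Add 4 hours 45 minutes leg 4 → 03:25 UTC (Oct 17).
Cape Town is UTC+2:00, so local arrival = 03:25 + 2:00 = 05:25 on Oct 17.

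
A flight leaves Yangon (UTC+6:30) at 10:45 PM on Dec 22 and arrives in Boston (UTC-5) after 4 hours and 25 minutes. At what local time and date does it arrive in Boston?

Convert departure to UTC: 10:45 PM − 6:30 = 4:15 PM UTC on Dec 22.
Add 4 hours and 25 minutes travel time → 8:40 PM UTC.
Boston is UTC−5:00, so local arrival = 8:40 PM − 5:00 = 3:40 PM on Dec 22.

3:40 PM on December 22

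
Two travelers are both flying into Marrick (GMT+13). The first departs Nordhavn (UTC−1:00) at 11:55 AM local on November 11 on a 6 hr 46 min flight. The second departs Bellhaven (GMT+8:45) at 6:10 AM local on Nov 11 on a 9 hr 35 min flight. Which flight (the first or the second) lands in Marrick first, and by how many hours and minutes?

the second, by 12 hours 41 minutes

Flight 1 in UTC: 11:55 AM + 1:00 = 12:55 PM on Nov 11.
+6 hours and 46 minutes → arrive 7:41 PM UTC on Nov 11.
Flight 2 in UTC: 6:10 AM − 8:45 = 9:25 PM on Nov 10.
+9 hours 35 minutes → arrive 7:00 AM UTC on Nov 11.
Flight 2 lands earlier by 12 hours 41 minutes.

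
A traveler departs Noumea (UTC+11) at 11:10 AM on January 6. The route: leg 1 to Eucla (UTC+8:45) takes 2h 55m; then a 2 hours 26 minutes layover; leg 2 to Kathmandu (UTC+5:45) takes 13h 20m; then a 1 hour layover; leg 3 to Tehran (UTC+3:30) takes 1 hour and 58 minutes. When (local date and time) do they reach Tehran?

Convert departure to UTC: 11:10 AM − 11:00 = 12:10 AM UTC on Jan 6.
Add 2 hours 55 minutes leg 1 → 3:05 AM UTC.
Add 2 hours 26 minutes layover in Eucla → 5:31 AM UTC.
Add 13 hours 20 minutes leg 2 → 6:51 PM UTC.
Add 1 hour layover in Kathmandu → 7:51 PM UTC.
Add 1 hour 58 minutes leg 3 → 9:49 PM UTC.
Tehran is UTC+3:30, so local arrival = 9:49 PM + 3:30 = 1:19 AM on Jan 7.

1:19 AM on January 7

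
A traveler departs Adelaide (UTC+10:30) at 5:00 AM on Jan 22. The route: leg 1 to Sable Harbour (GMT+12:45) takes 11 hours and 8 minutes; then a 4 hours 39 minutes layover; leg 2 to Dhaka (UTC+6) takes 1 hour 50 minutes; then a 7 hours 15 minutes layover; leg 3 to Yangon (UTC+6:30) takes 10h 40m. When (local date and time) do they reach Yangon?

Convert departure to UTC: 5:00 AM − 10:30 = 6:30 PM UTC on Jan 21.
Add 11 hours and 8 minutes leg 1 → 5:38 AM UTC (Jan 22).
Add 4 hours 39 minutes layover in Sable Harbour → 10:17 AM UTC.
Add 1 hour and 50 minutes leg 2 → 12:07 PM UTC.
Add 7 hours and 15 minutes layover in Dhaka → 7:22 PM UTC.
Add 10 hours 40 minutes leg 3 → 6:02 AM UTC (Jan 23).
Yangon is UTC+6:30, so local arrival = 6:02 AM + 6:30 = 12:32 PM on Jan 23.

12:32 PM on January 23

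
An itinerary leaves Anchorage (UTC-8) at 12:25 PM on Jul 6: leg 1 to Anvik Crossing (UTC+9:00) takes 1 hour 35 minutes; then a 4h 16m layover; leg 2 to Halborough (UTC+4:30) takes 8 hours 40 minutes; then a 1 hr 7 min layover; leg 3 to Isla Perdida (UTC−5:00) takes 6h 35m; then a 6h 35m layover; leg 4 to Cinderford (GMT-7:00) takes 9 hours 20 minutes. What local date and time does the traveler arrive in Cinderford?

Convert departure to UTC: 12:25 PM + 8:00 = 8:25 PM UTC on Jul 6.
Add 1 hour 35 minutes leg 1 → 10:00 PM UTC.
Add 4 hours 16 minutes layover in Anvik Crossing → 2:16 AM UTC (Jul 7).
Add 8 hours and 40 minutes leg 2 → 10:56 AM UTC.
Add 1 hour and 7 minutes layover in Halborough → 12:03 PM UTC.
Add 6 hours and 35 minutes leg 3 → 6:38 PM UTC.
Add 6 hours 35 minutes layover in Isla Perdida → 1:13 AM UTC (Jul 8).
Add 9 hours 20 minutes leg 4 → 10:33 AM UTC.
Cinderford is UTC−7:00, so local arrival = 10:33 AM − 7:00 = 3:33 AM on Jul 8.

3:33 AM on July 8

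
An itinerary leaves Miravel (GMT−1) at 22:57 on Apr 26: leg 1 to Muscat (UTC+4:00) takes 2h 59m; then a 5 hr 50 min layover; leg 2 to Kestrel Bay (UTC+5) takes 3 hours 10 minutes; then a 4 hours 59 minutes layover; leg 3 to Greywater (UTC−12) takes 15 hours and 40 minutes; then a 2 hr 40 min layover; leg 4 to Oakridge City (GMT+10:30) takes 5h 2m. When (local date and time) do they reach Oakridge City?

Convert departure to UTC: 22:57 + 1:00 = 23:57 UTC on Apr 26.
Add 2 hours and 59 minutes leg 1 → 02:56 UTC (Apr 27).
Add 5 hours 50 minutes layover in Muscat → 08:46 UTC.
Add 3 hours 10 minutes leg 2 → 11:56 UTC.
Add 4 hours 59 minutes layover in Kestrel Bay → 16:55 UTC.
Add 15 hours and 40 minutes leg 3 → 08:35 UTC (Apr 28).
Add 2 hours and 40 minutes layover in Greywater → 11:15 UTC.
Add 5 hours and 2 minutes leg 4 → 16:17 UTC.
Oakridge City is UTC+10:30, so local arrival = 16:17 + 10:30 = 02:47 on Apr 29.

02:47 on April 29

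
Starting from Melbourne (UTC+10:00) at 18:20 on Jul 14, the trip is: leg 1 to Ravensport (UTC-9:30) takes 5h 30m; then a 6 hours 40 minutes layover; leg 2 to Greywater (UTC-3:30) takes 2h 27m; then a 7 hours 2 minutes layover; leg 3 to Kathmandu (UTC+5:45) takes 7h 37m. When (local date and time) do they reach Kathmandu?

Convert departure to UTC: 18:20 − 10:00 = 08:20 UTC on Jul 14.
Add 5 hours and 30 minutes leg 1 → 13:50 UTC.
Add 6 hours 40 minutes layover in Ravensport → 20:30 UTC.
Add 2 hours and 27 minutes leg 2 → 22:57 UTC.
Add 7 hours 2 minutes layover in Greywater → 05:59 UTC (Jul 15).
Add 7 hours 37 minutes leg 3 → 13:36 UTC.
Kathmandu is UTC+5:45, so local arrival = 13:36 + 5:45 = 19:21 on Jul 15.

19:21 on July 15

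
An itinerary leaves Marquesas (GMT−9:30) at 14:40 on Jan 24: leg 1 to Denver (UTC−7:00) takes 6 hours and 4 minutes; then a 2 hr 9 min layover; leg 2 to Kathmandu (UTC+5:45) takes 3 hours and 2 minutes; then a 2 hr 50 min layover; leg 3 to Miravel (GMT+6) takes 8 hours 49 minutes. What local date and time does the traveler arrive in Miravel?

Convert departure to UTC: 14:40 + 9:30 = 00:10 UTC on Jan 25.
Add 6 hours and 4 minutes leg 1 → 06:14 UTC.
Add 2 hours 9 minutes layover in Denver → 08:23 UTC.
Add 3 hours and 2 minutes leg 2 → 11:25 UTC.
Add 2 hours and 50 minutes layover in Kathmandu → 14:15 UTC.
Add 8 hours and 49 minutes leg 3 → 23:04 UTC.
Miravel is UTC+6:00, so local arrival = 23:04 + 6:00 = 05:04 on Jan 26.

05:04 on January 26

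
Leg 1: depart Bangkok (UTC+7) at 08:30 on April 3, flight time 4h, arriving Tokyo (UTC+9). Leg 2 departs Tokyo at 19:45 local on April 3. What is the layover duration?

5 hours 15 minutes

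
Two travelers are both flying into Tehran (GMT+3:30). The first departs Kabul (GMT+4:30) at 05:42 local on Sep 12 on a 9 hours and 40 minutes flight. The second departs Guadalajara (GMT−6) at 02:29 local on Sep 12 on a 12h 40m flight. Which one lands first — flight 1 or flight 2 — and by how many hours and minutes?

Flight 1 in UTC: 05:42 − 4:30 = 01:12 on Sep 12.
+9 hours 40 minutes → arrive 10:52 UTC on Sep 12.
Flight 2 in UTC: 02:29 + 6:00 = 08:29 on Sep 12.
+12 hours 40 minutes → arrive 21:09 UTC on Sep 12.
Flight 1 lands earlier by 10 hours 17 minutes.

the first, by 10 hours 17 minutes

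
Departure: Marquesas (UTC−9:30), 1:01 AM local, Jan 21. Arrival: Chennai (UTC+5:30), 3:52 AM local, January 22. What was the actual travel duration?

11 hours 51 minutes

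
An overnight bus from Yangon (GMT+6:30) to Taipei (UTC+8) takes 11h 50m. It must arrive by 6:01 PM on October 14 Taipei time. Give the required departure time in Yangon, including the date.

4:41 AM on October 14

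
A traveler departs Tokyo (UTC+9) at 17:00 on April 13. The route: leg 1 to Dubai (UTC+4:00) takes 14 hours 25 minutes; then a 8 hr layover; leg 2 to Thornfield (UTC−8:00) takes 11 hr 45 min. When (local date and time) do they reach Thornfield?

Convert departure to UTC: 17:00 − 9:00 = 08:00 UTC on Apr 13.
Add 14 hours and 25 minutes leg 1 → 22:25 UTC.
Add 8 hours layover in Dubai → 06:25 UTC (Apr 14).
Add 11 hours and 45 minutes leg 2 → 18:10 UTC.
Thornfield is UTC−8:00, so local arrival = 18:10 − 8:00 = 10:10 on Apr 14.

10:10 on Apr 14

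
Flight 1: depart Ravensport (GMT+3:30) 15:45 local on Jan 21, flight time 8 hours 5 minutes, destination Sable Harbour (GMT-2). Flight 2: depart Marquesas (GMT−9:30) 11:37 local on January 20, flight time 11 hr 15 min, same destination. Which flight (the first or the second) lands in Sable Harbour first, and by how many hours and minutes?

the second, by 11 hours 58 minutes

Flight 1 in UTC: 15:45 − 3:30 = 12:15 on Jan 21.
+8 hours 5 minutes → arrive 20:20 UTC on Jan 21.
Flight 2 in UTC: 11:37 + 9:30 = 21:07 on Jan 20.
+11 hours and 15 minutes → arrive 08:22 UTC on Jan 21.
Flight 2 lands earlier by 11 hours 58 minutes.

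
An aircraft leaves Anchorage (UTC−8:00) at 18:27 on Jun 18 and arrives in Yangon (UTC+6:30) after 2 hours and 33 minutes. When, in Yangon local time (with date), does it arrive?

Yangon is 14:30 ahead of Anchorage.
After 2 hours and 33 minutes it is 21:00 in Anchorage.
Shift by the zone difference: 21:00 + 14:30 = 11:30 on Jun 19 in Yangon.

11:30 on Jun 19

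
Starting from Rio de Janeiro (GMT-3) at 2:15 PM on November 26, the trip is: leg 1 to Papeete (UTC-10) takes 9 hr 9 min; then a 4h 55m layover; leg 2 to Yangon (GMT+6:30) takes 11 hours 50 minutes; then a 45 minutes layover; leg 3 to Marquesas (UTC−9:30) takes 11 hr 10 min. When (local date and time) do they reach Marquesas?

9:34 PM on Nov 27

Convert departure to UTC: 2:15 PM + 3:00 = 5:15 PM UTC on Nov 26.
Add 9 hours and 9 minutes leg 1 → 2:24 AM UTC (Nov 27).
Add 4 hours 55 minutes layover in Papeete → 7:19 AM UTC.
Add 11 hours and 50 minutes leg 2 → 7:09 PM UTC.
Add 45 minutes layover in Yangon → 7:54 PM UTC.
Add 11 hours 10 minutes leg 3 → 7:04 AM UTC (Nov 28).
Marquesas is UTC−9:30, so local arrival = 7:04 AM − 9:30 = 9:34 PM on Nov 27.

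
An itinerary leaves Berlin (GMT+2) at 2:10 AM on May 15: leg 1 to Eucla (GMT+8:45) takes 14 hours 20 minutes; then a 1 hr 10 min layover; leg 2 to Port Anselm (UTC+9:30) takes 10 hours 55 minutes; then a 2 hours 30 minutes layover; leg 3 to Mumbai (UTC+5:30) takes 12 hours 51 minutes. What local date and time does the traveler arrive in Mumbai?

11:26 PM on May 16

Convert departure to UTC: 2:10 AM − 2:00 = 12:10 AM UTC on May 15.
Add 14 hours and 20 minutes leg 1 → 2:30 PM UTC.
Add 1 hour 10 minutes layover in Eucla → 3:40 PM UTC.
Add 10 hours 55 minutes leg 2 → 2:35 AM UTC (May 16).
Add 2 hours 30 minutes layover in Port Anselm → 5:05 AM UTC.
Add 12 hours 51 minutes leg 3 → 5:56 PM UTC.
Mumbai is UTC+5:30, so local arrival = 5:56 PM + 5:30 = 11:26 PM on May 16.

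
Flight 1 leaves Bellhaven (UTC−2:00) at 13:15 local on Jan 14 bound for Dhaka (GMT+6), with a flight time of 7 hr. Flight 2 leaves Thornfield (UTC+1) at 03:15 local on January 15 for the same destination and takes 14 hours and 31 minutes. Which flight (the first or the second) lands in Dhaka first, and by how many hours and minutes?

the first, by 18 hours 31 minutes

Flight 1 in UTC: 13:15 + 2:00 = 15:15 on Jan 14.
+7 hours → arrive 22:15 UTC on Jan 14.
Flight 2 in UTC: 03:15 − 1:00 = 02:15 on Jan 15.
+14 hours 31 minutes → arrive 16:46 UTC on Jan 15.
Flight 1 lands earlier by 18 hours 31 minutes.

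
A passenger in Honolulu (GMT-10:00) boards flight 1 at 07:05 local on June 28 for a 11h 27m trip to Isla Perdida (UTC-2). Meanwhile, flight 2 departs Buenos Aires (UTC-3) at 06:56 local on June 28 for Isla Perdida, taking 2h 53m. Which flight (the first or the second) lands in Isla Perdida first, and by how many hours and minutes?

the second, by 15 hours 43 minutes

Flight 1 in UTC: 07:05 + 10:00 = 17:05 on Jun 28.
+11 hours 27 minutes → arrive 04:32 UTC on Jun 29.
Flight 2 in UTC: 06:56 + 3:00 = 09:56 on Jun 28.
+2 hours 53 minutes → arrive 12:49 UTC on Jun 28.
Flight 2 lands earlier by 15 hours 43 minutes.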